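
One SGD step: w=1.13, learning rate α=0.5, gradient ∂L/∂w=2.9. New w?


w_new = w - α·∇
= 1.13 - 0.5·2.9
= 1.13 - 1.45
= -0.32

-0.32


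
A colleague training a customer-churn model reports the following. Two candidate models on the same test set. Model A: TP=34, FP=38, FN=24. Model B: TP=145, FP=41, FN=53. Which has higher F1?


Model A: P=34/72=0.4722, R=34/58=0.5862, F1=2PR/(P+R)=2TP/(2TP+FP+FN)=68/130=0.5231
Model B: P=145/186=0.7796, R=145/198=0.7323, F1=2PR/(P+R)=2TP/(2TP+FP+FN)=290/384=0.7552
0.5231 < 0.7552 → Model B

Model B


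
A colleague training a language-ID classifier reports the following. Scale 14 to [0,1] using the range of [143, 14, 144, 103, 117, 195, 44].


min=14, max=195
(14-14)/(195-14) = 0/181 = 0.0

0.0


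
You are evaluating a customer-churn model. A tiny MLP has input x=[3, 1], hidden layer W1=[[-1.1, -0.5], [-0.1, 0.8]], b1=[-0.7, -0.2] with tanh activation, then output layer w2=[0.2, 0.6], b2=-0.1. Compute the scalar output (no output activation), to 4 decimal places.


z1[0] = (-1.1)·(3) + (-0.5)·(1) - 0.7 = -4.5
z1[1] = (-0.1)·(3) + (0.8)·(1) - 0.2 = 0.3
h = tanh(z1) = [-0.9998, 0.2913]
output = (0.2)·(-0.9998) + (0.6)·(0.2913) - 0.1 = -0.1252

-0.1252


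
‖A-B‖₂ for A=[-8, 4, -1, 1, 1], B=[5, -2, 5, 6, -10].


d = √((-8-5)² + (4+ 2)² + (-1-5)² + (1-6)² + (1+ 10)²)
  = √(169 + 36 + 36 + 25 + 121)
  = √387 = 19.6723

19.6723


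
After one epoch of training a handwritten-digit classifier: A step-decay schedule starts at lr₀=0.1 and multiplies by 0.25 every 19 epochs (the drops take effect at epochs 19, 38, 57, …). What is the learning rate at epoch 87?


n_drops = ⌊87/19⌋ = 4
lr = 0.1·0.25^4 = 0.1·0.00390625 = 0.000390625

0.000390625


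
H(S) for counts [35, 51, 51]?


Probabilities: [35/137, 51/137, 51/137] ≈ [0.2555, 0.3723, 0.3723]
H = -((35/137)·log₂(35/137) + (51/137)·log₂(51/137) + (51/137)·log₂(51/137))
  = 1.5644 bits

1.5644 bits


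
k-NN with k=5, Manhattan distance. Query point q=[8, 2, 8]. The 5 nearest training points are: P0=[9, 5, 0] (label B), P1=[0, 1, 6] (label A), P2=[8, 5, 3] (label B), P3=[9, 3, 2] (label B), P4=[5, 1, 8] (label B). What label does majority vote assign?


d(q,P0) = 12  (label B)
d(q,P1) = 11  (label A)
d(q,P2) = 8  (label B)
d(q,P3) = 8  (label B)
d(q,P4) = 4  (label B)
Votes: A=1, B=4
Majority → B

B


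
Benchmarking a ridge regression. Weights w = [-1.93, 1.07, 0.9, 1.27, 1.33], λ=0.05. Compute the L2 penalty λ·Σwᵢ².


‖w‖₂² = (-1.93)² + (1.07)² + (0.9)² + (1.27)² + (1.33)²
     = 3.7249 + 1.1449 + 0.81 + 1.6129 + 1.7689
     = 9.0616
λ·‖w‖₂² = 0.05·9.0616 = 0.45308

0.45308


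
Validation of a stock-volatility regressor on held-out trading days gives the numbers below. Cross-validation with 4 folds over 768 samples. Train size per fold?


Fold size = 768/4 = 192
Training per fold = 768 - 192 = 576

576


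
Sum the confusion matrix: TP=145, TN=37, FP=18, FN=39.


Total = TP + TN + FP + FN
= 145 + 37 + 18 + 39
= 239
(Predicted positive: 163, predicted negative: 76)

239


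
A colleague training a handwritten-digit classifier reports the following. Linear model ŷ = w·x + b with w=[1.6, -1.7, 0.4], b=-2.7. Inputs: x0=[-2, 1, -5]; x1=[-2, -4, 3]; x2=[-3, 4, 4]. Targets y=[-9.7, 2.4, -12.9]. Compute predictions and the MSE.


ŷ0 = (1.6)·(-2) + (-1.7)·(1) + (0.4)·(-5) - 2.7 = -9.6
ŷ1 = (1.6)·(-2) + (-1.7)·(-4) + (0.4)·(3) - 2.7 = 2.1
ŷ2 = (1.6)·(-3) + (-1.7)·(4) + (0.4)·(4) - 2.7 = -12.7
errors² = [0.01, 0.09, 0.04]
MSE = 0.1400/3 = 0.0467

0.0467


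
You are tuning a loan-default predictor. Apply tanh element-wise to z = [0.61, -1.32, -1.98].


tanh(0.61) = 0.5441
tanh(-1.32) = -0.8668
tanh(-1.98) = -0.9626
result = [0.5441, -0.8668, -0.9626]

[0.5441, -0.8668, -0.9626]


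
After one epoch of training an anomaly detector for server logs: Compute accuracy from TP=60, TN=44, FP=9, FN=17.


Accuracy = (TP+TN)/(TP+TN+FP+FN)
= (60+44)/(130)
= 104/130 = 80.0%

80.0%


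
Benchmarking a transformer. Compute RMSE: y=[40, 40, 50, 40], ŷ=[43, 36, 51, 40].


MSE = 26/4 = 6.5
RMSE = √(26/4) = 2.5495

2.5495


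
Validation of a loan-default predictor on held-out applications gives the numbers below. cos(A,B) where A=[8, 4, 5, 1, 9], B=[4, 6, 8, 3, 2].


A·B = 8·4 + 4·6 + 5·8 + 1·3 + 9·2 = 117
‖A‖ = √187 = 13.6748, ‖B‖ = √129 = 11.3578
cos = 117/(√187·√129) = 117/√24123 = 0.7533

0.7533


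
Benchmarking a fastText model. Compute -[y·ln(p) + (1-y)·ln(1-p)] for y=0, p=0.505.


BCE = -[y·ln(p) + (1-y)·ln(1-p)]
= -0 - 1·ln(1-0.505)
= -ln(0.495) = 0.7032

0.7032


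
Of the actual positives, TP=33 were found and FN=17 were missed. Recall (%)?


Recall = TP/(TP+FN)
= 33/(33+17)
= 33/50 = 66.0%

66.0%


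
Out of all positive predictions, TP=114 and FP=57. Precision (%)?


Precision = TP/(TP+FP)
= 114/(114+57)
= 114/171 = 66.67%

66.67%


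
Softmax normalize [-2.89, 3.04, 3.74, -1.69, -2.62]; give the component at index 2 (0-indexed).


Exponentials: e^-2.89=0.0556, e^3.04=20.9052, e^3.74=42.098, e^-1.69=0.1845, e^-2.62=0.0728
Sum = 63.3161
Softmax = [0.0009, 0.3302, 0.6649, 0.0029, 0.0011]
p[2] = 42.098/63.3161 = 0.6649

0.6649


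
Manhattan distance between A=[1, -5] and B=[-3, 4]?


d = |1+ 3| + |-5-4|
  = 4 + 9
  = 13

13


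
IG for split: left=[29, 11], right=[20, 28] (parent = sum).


Parent = [49, 39], H_parent = 0.9907
H_left = 0.8485 (n=40), H_right = 0.9799 (n=48)
H_children = (40/88)·0.8485 + (48/88)·0.9799 = 0.9202
IG = 0.9907 - 0.9202 = 0.0705

0.0705


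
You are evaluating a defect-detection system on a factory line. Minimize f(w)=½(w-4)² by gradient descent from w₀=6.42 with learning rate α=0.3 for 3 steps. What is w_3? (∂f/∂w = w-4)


step 1: grad = 6.42-4 = 2.42; w = 6.42 - 0.3·(2.42) = 5.694
step 2: grad = 5.694-4 = 1.694; w = 5.694 - 0.3·(1.694) = 5.1858
step 3: grad = 5.1858-4 = 1.1858; w = 5.1858 - 0.3·(1.1858) = 4.83006

4.83006


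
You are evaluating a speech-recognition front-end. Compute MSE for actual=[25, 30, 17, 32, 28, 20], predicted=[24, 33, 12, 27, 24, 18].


Squared errors: (25-24)²=1, (30-33)²=9, (17-12)²=25, (32-27)²=25, (28-24)²=16, (20-18)²=4
Sum = 80
MSE = 80/6 = 40/3

40/3


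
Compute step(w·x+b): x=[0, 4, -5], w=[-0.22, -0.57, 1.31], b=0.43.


z = (0)·(-0.22) + (4)·(-0.57) + (-5)·(1.31) + 0.43
  = -8.4
step(z) = 0 (z<0)

0


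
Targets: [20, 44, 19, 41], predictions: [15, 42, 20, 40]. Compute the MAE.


Absolute errors: |20-15|=5, |44-42|=2, |19-20|=1, |41-40|=1
Sum = 9
MAE = 9/4 = 9/4

9/4


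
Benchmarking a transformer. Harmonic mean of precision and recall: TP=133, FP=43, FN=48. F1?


Precision = 133/176 = 0.7557
Recall = 133/181 = 0.7348
F1 = 2·P·R/(P+R) = 2·TP/(2·TP+FP+FN) = 266/(266+43+48) = 266/357 = 0.7451

0.7451


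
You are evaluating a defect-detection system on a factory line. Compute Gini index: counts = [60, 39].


Probabilities: [60/99, 39/99] ≈ [0.6061, 0.3939]
Σpᵢ² = (3600 + 1521)/99² = 5121/9801
Gini = 1 - Σpᵢ² = 1 - 5121/9801 = 0.4775

0.4775


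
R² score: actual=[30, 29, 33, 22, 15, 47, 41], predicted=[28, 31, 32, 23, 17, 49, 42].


ȳ = 31
SS_res = Σ(y-ŷ)² = 19
SS_tot = Σ(y-ȳ)² = 702
R² = 1 - SS_res/SS_tot = 1 - 0.0271 = 0.9729

0.9729


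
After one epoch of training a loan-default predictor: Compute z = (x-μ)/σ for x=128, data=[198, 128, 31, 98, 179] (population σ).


μ = 126.8, σ = 59.6704
z = (128 - 126.8)/59.6704 = 0.0201

0.0201


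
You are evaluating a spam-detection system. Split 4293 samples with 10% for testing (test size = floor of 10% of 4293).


Test = ⌊4293·10/100⌋ = 429
Train = 4293 - 429 = 3864

Train: 3864, Test: 429


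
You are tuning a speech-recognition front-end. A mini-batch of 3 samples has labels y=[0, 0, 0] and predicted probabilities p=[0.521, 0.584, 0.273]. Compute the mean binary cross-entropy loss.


L[0] = -ln(1-0.521) = -ln(0.479) = 0.7361
L[1] = -ln(1-0.584) = -ln(0.416) = 0.8771
L[2] = -ln(1-0.273) = -ln(0.727) = 0.3188
mean = (0.7361 + 0.8771 + 0.3188)/3 = 0.644

0.644


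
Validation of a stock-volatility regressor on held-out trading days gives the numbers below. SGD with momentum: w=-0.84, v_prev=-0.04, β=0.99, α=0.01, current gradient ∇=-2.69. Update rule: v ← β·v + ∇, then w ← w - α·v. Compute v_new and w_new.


v_new = 0.99·-0.04 - 2.69 = -0.0396 - 2.69 = -2.7296
w_new = -0.84 - 0.01·-2.7296 = -0.84 + 0.027296 = -0.812704

v_new=-2.7296, w_new=-0.812704


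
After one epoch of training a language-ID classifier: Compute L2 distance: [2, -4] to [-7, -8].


d = √((2+ 7)² + (-4+ 8)²)
  = √(81 + 16)
  = √97 = 9.8489

9.8489


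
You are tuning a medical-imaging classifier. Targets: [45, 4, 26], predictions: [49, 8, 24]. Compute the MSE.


Squared errors: (45-49)²=16, (4-8)²=16, (26-24)²=4
Sum = 36
MSE = 36/3 = 12

12


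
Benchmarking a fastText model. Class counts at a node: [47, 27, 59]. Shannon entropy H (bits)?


Probabilities: [47/133, 27/133, 59/133] ≈ [0.3534, 0.203, 0.4436]
H = -((47/133)·log₂(47/133) + (27/133)·log₂(27/133) + (59/133)·log₂(59/133))
  = 1.5175 bits

1.5175 bits


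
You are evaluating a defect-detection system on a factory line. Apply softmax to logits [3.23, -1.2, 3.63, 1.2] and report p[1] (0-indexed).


Exponentials: e^3.23=25.2797, e^-1.2=0.3012, e^3.63=37.7128, e^1.2=3.3201
Sum = 66.6138
Softmax = [0.3795, 0.0045, 0.5661, 0.0498]
p[1] = 0.3012/66.6138 = 0.0045

0.0045


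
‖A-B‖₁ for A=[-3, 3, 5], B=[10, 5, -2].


d = |-3-10| + |3-5| + |5+ 2|
  = 13 + 2 + 7
  = 22

22


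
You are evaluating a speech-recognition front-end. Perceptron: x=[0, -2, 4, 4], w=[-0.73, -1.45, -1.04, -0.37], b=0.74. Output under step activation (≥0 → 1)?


z = (0)·(-0.73) + (-2)·(-1.45) + (4)·(-1.04) + (4)·(-0.37) + 0.74
  = -2.0
step(z) = 0 (z<0)

0


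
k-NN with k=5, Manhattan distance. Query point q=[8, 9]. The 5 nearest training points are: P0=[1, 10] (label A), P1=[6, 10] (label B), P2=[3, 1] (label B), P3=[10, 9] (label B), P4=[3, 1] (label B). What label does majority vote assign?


d(q,P0) = 8  (label A)
d(q,P1) = 3  (label B)
d(q,P2) = 13  (label B)
d(q,P3) = 2  (label B)
d(q,P4) = 13  (label B)
Votes: A=1, B=4
Majority → B

B


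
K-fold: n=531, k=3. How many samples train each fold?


Fold size = 531/3 = 177
Training per fold = 531 - 177 = 354

354


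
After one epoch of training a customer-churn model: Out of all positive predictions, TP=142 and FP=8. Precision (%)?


Precision = TP/(TP+FP)
= 142/(142+8)
= 142/150 = 94.67%

94.67%


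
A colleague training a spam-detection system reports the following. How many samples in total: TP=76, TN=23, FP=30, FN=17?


Total = TP + TN + FP + FN
= 76 + 23 + 30 + 17
= 146
(Predicted positive: 106, predicted negative: 40)

146


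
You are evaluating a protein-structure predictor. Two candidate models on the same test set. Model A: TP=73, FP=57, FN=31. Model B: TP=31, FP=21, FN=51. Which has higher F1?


Model A: P=73/130=0.5615, R=73/104=0.7019, F1=2PR/(P+R)=2TP/(2TP+FP+FN)=146/234=0.6239
Model B: P=31/52=0.5962, R=31/82=0.378, F1=2PR/(P+R)=2TP/(2TP+FP+FN)=62/134=0.4627
0.6239 > 0.4627 → Model A

Model A


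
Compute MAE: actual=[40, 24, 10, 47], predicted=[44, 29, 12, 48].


Absolute errors: |40-44|=4, |24-29|=5, |10-12|=2, |47-48|=1
Sum = 12
MAE = 12/4 = 3

3


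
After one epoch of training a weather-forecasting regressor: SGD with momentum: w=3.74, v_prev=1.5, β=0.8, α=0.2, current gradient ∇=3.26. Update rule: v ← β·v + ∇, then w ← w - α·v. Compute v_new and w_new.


v_new = 0.8·1.5 + 3.26 = 1.2 + 3.26 = 4.46
w_new = 3.74 - 0.2·4.46 = 3.74 - 0.892 = 2.848

v_new=4.46, w_new=2.848


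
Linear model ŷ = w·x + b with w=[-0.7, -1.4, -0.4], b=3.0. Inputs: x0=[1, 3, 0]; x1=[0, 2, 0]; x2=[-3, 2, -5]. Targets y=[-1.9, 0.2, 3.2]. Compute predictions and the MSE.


ŷ0 = (-0.7)·(1) + (-1.4)·(3) + (-0.4)·(0) + 3.0 = -1.9
ŷ1 = (-0.7)·(0) + (-1.4)·(2) + (-0.4)·(0) + 3.0 = 0.2
ŷ2 = (-0.7)·(-3) + (-1.4)·(2) + (-0.4)·(-5) + 3.0 = 4.3
errors² = [0.0, 0.0, 1.21]
MSE = 1.2100/3 = 0.4033

0.4033


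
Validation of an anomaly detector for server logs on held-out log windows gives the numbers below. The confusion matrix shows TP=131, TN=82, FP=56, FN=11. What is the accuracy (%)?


Accuracy = (TP+TN)/(TP+TN+FP+FN)
= (131+82)/(280)
= 213/280 = 76.07%

76.07%


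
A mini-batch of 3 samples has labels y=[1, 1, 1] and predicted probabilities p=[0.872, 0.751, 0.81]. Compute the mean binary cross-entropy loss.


L[0] = -ln(0.872) = 0.137
L[1] = -ln(0.751) = 0.2863
L[2] = -ln(0.81) = 0.2107
mean = (0.137 + 0.2863 + 0.2107)/3 = 0.2113

0.2113


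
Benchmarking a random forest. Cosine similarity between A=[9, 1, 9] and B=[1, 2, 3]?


A·B = 9·1 + 1·2 + 9·3 = 38
‖A‖ = √163 = 12.7671, ‖B‖ = √14 = 3.7417
cos = 38/(√163·√14) = 38/√2282 = 0.7955

0.7955


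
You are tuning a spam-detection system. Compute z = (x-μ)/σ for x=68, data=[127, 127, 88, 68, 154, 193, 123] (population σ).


μ = 125.7143, σ = 37.9688
z = (68 - 125.7143)/37.9688 = -1.52

-1.52


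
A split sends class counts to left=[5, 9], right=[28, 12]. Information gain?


Parent = [33, 21], H_parent = 0.9641
H_left = 0.9403 (n=14), H_right = 0.8813 (n=40)
H_children = (14/54)·0.9403 + (40/54)·0.8813 = 0.8966
IG = 0.9641 - 0.8966 = 0.0675

0.0675


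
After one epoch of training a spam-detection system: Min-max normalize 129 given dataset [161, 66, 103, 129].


min=66, max=161
(129-66)/(161-66) = 63/95 = 0.6632

0.6632


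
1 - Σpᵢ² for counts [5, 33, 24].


Probabilities: [5/62, 33/62, 24/62] ≈ [0.0806, 0.5323, 0.3871]
Σpᵢ² = (25 + 1089 + 576)/62² = 1690/3844
Gini = 1 - Σpᵢ² = 1 - 1690/3844 = 0.5604

0.5604


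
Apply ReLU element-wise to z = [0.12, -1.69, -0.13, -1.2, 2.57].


ReLU(0.12) = max(0, 0.12) = 0.12
ReLU(-1.69) = max(0, -1.69) = 0.0
ReLU(-0.13) = max(0, -0.13) = 0.0
ReLU(-1.2) = max(0, -1.2) = 0.0
ReLU(2.57) = max(0, 2.57) = 2.57
result = [0.12, 0.0, 0.0, 0.0, 2.57]

[0.12, 0.0, 0.0, 0.0, 2.57]


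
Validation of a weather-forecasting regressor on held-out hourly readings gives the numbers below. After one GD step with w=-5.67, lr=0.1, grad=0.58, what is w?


w_new = w - α·∇
= -5.67 - 0.1·0.58
= -5.67 - 0.058
= -5.728

-5.728


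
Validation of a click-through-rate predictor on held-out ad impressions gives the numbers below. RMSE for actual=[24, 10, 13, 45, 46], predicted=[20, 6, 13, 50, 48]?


MSE = 61/5 = 12.2
RMSE = √(61/5) = 3.4928

3.4928


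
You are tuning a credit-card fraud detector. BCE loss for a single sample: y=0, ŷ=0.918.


BCE = -[y·ln(p) + (1-y)·ln(1-p)]
= -0 - 1·ln(1-0.918)
= -ln(0.082) = 2.501

2.501


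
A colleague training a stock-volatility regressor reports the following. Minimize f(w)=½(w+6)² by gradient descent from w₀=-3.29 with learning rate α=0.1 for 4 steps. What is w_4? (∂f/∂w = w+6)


step 1: grad = -3.29+6 = 2.71; w = -3.29 - 0.1·(2.71) = -3.561
step 2: grad = -3.561+6 = 2.439; w = -3.561 - 0.1·(2.439) = -3.8049
step 3: grad = -3.8049+6 = 2.1951; w = -3.8049 - 0.1·(2.1951) = -4.02441
step 4: grad = -4.02441+6 = 1.97559; w = -4.02441 - 0.1·(1.97559) = -4.221969

-4.221969


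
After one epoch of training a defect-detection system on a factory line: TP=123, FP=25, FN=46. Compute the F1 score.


Precision = 123/148 = 0.8311
Recall = 123/169 = 0.7278
F1 = 2·P·R/(P+R) = 2·TP/(2·TP+FP+FN) = 246/(246+25+46) = 246/317 = 0.776

0.776


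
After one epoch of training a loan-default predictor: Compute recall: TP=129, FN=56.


Recall = TP/(TP+FN)
= 129/(129+56)
= 129/185 = 69.73%

69.73%


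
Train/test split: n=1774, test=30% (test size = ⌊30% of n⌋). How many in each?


Test = ⌊1774·30/100⌋ = 532
Train = 1774 - 532 = 1242

Train: 1242, Test: 532


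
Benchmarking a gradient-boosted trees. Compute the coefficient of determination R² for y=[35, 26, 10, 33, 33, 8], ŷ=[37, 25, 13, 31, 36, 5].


ȳ = 24.1667
SS_res = Σ(y-ŷ)² = 36
SS_tot = Σ(y-ȳ)² = 738.83
R² = 1 - SS_res/SS_tot = 1 - 0.0487 = 0.9513

0.9513


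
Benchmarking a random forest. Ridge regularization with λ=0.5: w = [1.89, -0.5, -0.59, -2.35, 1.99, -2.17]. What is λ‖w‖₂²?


‖w‖₂² = (1.89)² + (-0.5)² + (-0.59)² + (-2.35)² + (1.99)² + (-2.17)²
     = 3.5721 + 0.25 + 0.3481 + 5.5225 + 3.9601 + 4.7089
     = 18.3617
λ·‖w‖₂² = 0.5·18.3617 = 9.18085

9.18085


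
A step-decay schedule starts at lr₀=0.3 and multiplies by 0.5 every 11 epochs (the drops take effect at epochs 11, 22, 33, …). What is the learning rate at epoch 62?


n_drops = ⌊62/11⌋ = 5
lr = 0.3·0.5^5 = 0.3·0.03125 = 0.009375

0.009375


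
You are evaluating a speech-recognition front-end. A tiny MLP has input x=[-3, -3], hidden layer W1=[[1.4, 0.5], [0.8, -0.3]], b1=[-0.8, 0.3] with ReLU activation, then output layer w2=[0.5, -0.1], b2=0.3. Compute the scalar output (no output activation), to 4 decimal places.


z1[0] = (1.4)·(-3) + (0.5)·(-3) - 0.8 = -6.5
z1[1] = (0.8)·(-3) + (-0.3)·(-3) + 0.3 = -1.2
h = ReLU(z1) = [0.0, 0.0]
output = (0.5)·(0.0) + (-0.1)·(0.0) + 0.3 = 0.3

0.3


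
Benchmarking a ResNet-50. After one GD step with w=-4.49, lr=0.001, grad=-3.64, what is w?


w_new = w - α·∇
= -4.49 - 0.001·-3.64
= -4.49 + 0.00364
= -4.48636

-4.48636


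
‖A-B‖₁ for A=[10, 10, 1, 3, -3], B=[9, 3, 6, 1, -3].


d = |10-9| + |10-3| + |1-6| + |3-1| + |-3+ 3|
  = 1 + 7 + 5 + 2 + 0
  = 15

15


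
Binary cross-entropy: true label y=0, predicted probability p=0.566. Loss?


BCE = -[y·ln(p) + (1-y)·ln(1-p)]
= -0 - 1·ln(1-0.566)
= -ln(0.434) = 0.8347

0.8347


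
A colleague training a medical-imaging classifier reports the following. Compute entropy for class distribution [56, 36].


Probabilities: [56/92, 36/92] ≈ [0.6087, 0.3913]
H = -((56/92)·log₂(56/92) + (36/92)·log₂(36/92))
  = 0.9656 bits

0.9656 bits


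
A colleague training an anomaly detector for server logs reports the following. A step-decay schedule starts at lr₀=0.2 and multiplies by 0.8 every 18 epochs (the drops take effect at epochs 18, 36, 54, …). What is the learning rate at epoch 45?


n_drops = ⌊45/18⌋ = 2
lr = 0.2·0.8^2 = 0.2·0.64 = 0.128

0.128


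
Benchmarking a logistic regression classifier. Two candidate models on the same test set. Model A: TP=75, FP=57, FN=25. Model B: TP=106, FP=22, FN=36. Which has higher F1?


Model A: P=75/132=0.5682, R=75/100=0.75, F1=2PR/(P+R)=2TP/(2TP+FP+FN)=150/232=0.6466
Model B: P=106/128=0.8281, R=106/142=0.7465, F1=2PR/(P+R)=2TP/(2TP+FP+FN)=212/270=0.7852
0.6466 < 0.7852 → Model B

Model B


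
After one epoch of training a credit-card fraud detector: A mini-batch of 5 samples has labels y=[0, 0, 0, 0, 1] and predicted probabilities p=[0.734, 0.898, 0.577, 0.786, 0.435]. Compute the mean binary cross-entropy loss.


L[0] = -ln(1-0.734) = -ln(0.266) = 1.3243
L[1] = -ln(1-0.898) = -ln(0.102) = 2.2828
L[2] = -ln(1-0.577) = -ln(0.423) = 0.8604
L[3] = -ln(1-0.786) = -ln(0.214) = 1.5418
L[4] = -ln(0.435) = 0.8324
mean = (1.3243 + 2.2828 + 0.8604 + 1.5418 + 0.8324)/5 = 1.3683

1.3683


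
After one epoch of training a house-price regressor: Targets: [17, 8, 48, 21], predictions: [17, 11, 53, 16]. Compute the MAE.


Absolute errors: |17-17|=0, |8-11|=3, |48-53|=5, |21-16|=5
Sum = 13
MAE = 13/4 = 13/4

13/4


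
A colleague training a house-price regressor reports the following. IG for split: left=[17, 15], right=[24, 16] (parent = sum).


Parent = [41, 31], H_parent = 0.986
H_left = 0.9972 (n=32), H_right = 0.971 (n=40)
H_children = (32/72)·0.9972 + (40/72)·0.971 = 0.9826
IG = 0.986 - 0.9826 = 0.0034

0.0034


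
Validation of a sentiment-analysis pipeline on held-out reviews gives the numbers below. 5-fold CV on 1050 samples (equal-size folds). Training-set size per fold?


Fold size = 1050/5 = 210
Training per fold = 1050 - 210 = 840

840


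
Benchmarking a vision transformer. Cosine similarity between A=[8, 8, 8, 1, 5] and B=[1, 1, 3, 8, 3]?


A·B = 8·1 + 8·1 + 8·3 + 1·8 + 5·3 = 63
‖A‖ = √218 = 14.7648, ‖B‖ = √84 = 9.1652
cos = 63/(√218·√84) = 63/√18312 = 0.4656

0.4656


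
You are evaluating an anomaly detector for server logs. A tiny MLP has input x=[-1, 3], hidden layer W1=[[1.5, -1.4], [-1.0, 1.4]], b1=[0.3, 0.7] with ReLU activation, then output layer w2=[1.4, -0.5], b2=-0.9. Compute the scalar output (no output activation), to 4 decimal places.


z1[0] = (1.5)·(-1) + (-1.4)·(3) + 0.3 = -5.4
z1[1] = (-1.0)·(-1) + (1.4)·(3) + 0.7 = 5.9
h = ReLU(z1) = [0.0, 5.9]
output = (1.4)·(0.0) + (-0.5)·(5.9) - 0.9 = -3.85

-3.85


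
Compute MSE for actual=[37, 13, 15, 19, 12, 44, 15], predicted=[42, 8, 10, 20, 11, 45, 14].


Squared errors: (37-42)²=25, (13-8)²=25, (15-10)²=25, (19-20)²=1, (12-11)²=1, (44-45)²=1, (15-14)²=1
Sum = 79
MSE = 79/7 = 79/7

79/7


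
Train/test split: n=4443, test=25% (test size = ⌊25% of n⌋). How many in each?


Test = ⌊4443·25/100⌋ = 1110
Train = 4443 - 1110 = 3333

Train: 3333, Test: 1110


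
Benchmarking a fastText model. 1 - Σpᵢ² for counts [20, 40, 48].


Probabilities: [20/108, 40/108, 48/108] ≈ [0.1852, 0.3704, 0.4444]
Σpᵢ² = (400 + 1600 + 2304)/108² = 4304/11664
Gini = 1 - Σpᵢ² = 1 - 4304/11664 = 0.631

0.631


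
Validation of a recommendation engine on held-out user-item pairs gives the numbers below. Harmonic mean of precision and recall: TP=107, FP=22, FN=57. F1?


Precision = 107/129 = 0.8295
Recall = 107/164 = 0.6524
F1 = 2·P·R/(P+R) = 2·TP/(2·TP+FP+FN) = 214/(214+22+57) = 214/293 = 0.7304

0.7304


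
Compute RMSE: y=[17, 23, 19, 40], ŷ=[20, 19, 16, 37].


MSE = 43/4 = 10.75
RMSE = √(43/4) = 3.2787

3.2787


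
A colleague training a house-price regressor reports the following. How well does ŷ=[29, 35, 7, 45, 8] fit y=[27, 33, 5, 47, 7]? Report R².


ȳ = 23.8
SS_res = Σ(y-ŷ)² = 17
SS_tot = Σ(y-ȳ)² = 1268.8
R² = 1 - SS_res/SS_tot = 1 - 0.0134 = 0.9866

0.9866


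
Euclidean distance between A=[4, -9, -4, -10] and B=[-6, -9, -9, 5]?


d = √((4+ 6)² + (-9+ 9)² + (-4+ 9)² + (-10-5)²)
  = √(100 + 0 + 25 + 225)
  = √350 = 18.7083

18.7083


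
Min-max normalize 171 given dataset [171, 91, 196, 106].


min=91, max=196
(171-91)/(196-91) = 80/105 = 0.7619

0.7619


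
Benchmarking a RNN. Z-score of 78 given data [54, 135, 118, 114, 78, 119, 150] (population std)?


μ = 109.7143, σ = 30.5788
z = (78 - 109.7143)/30.5788 = -1.0371

-1.0371


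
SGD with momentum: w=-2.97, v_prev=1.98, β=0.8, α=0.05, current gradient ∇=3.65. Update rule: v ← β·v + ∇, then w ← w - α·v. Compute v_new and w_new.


v_new = 0.8·1.98 + 3.65 = 1.584 + 3.65 = 5.234
w_new = -2.97 - 0.05·5.234 = -2.97 - 0.2617 = -3.2317

v_new=5.234, w_new=-3.2317


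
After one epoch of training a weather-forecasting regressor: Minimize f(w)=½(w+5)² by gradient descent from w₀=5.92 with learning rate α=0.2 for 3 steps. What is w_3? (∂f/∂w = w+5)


step 1: grad = 5.92+5 = 10.92; w = 5.92 - 0.2·(10.92) = 3.736
step 2: grad = 3.736+5 = 8.736; w = 3.736 - 0.2·(8.736) = 1.9888
step 3: grad = 1.9888+5 = 6.9888; w = 1.9888 - 0.2·(6.9888) = 0.59104

0.59104


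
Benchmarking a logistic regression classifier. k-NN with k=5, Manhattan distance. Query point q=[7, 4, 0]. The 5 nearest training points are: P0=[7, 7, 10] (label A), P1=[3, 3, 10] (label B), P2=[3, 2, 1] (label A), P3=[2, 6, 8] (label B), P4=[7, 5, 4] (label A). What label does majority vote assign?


d(q,P0) = 13  (label A)
d(q,P1) = 15  (label B)
d(q,P2) = 7  (label A)
d(q,P3) = 15  (label B)
d(q,P4) = 5  (label A)
Votes: A=3, B=2
Majority → A

A


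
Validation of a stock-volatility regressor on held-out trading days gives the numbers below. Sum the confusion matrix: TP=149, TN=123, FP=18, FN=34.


Total = TP + TN + FP + FN
= 149 + 123 + 18 + 34
= 324
(Predicted positive: 167, predicted negative: 157)

324


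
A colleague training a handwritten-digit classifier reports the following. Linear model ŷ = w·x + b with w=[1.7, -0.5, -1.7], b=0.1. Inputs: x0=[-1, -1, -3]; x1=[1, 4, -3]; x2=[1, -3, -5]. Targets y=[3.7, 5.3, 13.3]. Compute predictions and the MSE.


ŷ0 = (1.7)·(-1) + (-0.5)·(-1) + (-1.7)·(-3) + 0.1 = 4.0
ŷ1 = (1.7)·(1) + (-0.5)·(4) + (-1.7)·(-3) + 0.1 = 4.9
ŷ2 = (1.7)·(1) + (-0.5)·(-3) + (-1.7)·(-5) + 0.1 = 11.8
errors² = [0.09, 0.16, 2.25]
MSE = 2.5000/3 = 0.8333

0.8333


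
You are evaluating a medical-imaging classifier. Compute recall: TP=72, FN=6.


Recall = TP/(TP+FN)
= 72/(72+6)
= 72/78 = 92.31%

92.31%


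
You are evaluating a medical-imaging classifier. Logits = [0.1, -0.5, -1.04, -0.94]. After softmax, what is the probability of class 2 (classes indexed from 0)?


Exponentials: e^0.1=1.1052, e^-0.5=0.6065, e^-1.04=0.3535, e^-0.94=0.3906
Sum = 2.4558
Softmax = [0.45, 0.247, 0.1439, 0.1591]
p[2] = 0.3535/2.4558 = 0.1439

0.1439


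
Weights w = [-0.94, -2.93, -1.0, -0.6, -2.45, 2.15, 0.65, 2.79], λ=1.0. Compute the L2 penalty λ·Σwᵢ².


‖w‖₂² = (-0.94)² + (-2.93)² + (-1.0)² + (-0.6)² + (-2.45)² + (2.15)² + (0.65)² + (2.79)²
     = 0.8836 + 8.5849 + 1 + 0.36 + 6.0025 + 4.6225 + 0.4225 + 7.7841
     = 29.6601
λ·‖w‖₂² = 1.0·29.6601 = 29.6601

29.6601


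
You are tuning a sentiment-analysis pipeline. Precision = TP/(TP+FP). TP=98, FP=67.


Precision = TP/(TP+FP)
= 98/(98+67)
= 98/165 = 59.39%

59.39%


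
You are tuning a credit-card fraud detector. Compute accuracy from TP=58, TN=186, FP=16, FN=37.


Accuracy = (TP+TN)/(TP+TN+FP+FN)
= (58+186)/(297)
= 244/297 = 82.15%

82.15%


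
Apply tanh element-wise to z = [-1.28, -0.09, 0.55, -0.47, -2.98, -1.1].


tanh(-1.28) = -0.8565
tanh(-0.09) = -0.0898
tanh(0.55) = 0.5005
tanh(-0.47) = -0.4382
tanh(-2.98) = -0.9949
tanh(-1.1) = -0.8005
result = [-0.8565, -0.0898, 0.5005, -0.4382, -0.9949, -0.8005]

[-0.8565, -0.0898, 0.5005, -0.4382, -0.9949, -0.8005]


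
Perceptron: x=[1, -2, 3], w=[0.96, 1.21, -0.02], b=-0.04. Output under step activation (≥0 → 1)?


z = (1)·(0.96) + (-2)·(1.21) + (3)·(-0.02) - 0.04
  = -1.56
step(z) = 0 (z<0)

0


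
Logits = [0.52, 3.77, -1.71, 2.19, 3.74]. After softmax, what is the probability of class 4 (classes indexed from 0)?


Exponentials: e^0.52=1.682, e^3.77=43.3801, e^-1.71=0.1809, e^2.19=8.9352, e^3.74=42.098
Sum = 96.2762
Softmax = [0.0175, 0.4506, 0.0019, 0.0928, 0.4373]
p[4] = 42.098/96.2762 = 0.4373

0.4373


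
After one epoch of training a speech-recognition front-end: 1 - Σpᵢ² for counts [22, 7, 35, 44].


Probabilities: [22/108, 7/108, 35/108, 44/108] ≈ [0.2037, 0.0648, 0.3241, 0.4074]
Σpᵢ² = (484 + 49 + 1225 + 1936)/108² = 3694/11664
Gini = 1 - Σpᵢ² = 1 - 3694/11664 = 0.6833

0.6833


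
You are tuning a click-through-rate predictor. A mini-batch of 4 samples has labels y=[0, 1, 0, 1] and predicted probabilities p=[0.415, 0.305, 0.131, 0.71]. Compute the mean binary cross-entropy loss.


L[0] = -ln(1-0.415) = -ln(0.585) = 0.5361
L[1] = -ln(0.305) = 1.1874
L[2] = -ln(1-0.131) = -ln(0.869) = 0.1404
L[3] = -ln(0.71) = 0.3425
mean = (0.5361 + 1.1874 + 0.1404 + 0.3425)/4 = 0.5516

0.5516


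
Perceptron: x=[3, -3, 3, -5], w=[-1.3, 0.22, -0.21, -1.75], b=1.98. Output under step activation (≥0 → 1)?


z = (3)·(-1.3) + (-3)·(0.22) + (3)·(-0.21) + (-5)·(-1.75) + 1.98
  = 5.54
step(z) = 1 (z≥0)

1


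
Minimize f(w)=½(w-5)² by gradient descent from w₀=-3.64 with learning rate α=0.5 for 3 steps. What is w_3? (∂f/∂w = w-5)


step 1: grad = -3.64-5 = -8.64; w = -3.64 - 0.5·(-8.64) = 0.68
step 2: grad = 0.68-5 = -4.32; w = 0.68 - 0.5·(-4.32) = 2.84
step 3: grad = 2.84-5 = -2.16; w = 2.84 - 0.5·(-2.16) = 3.92

3.92


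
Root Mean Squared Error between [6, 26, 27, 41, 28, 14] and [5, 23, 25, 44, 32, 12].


MSE = 43/6 = 7.1667
RMSE = √(43/6) = 2.6771

2.6771


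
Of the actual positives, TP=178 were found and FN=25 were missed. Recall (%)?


Recall = TP/(TP+FN)
= 178/(178+25)
= 178/203 = 87.68%

87.68%


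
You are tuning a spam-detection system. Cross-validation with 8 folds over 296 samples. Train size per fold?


Fold size = 296/8 = 37
Training per fold = 296 - 37 = 259

259


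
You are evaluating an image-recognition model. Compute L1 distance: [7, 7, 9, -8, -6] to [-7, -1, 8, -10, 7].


d = |7+ 7| + |7+ 1| + |9-8| + |-8+ 10| + |-6-7|
  = 14 + 8 + 1 + 2 + 13
  = 38

38


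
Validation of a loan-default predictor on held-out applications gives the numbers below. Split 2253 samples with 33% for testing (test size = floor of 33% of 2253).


Test = ⌊2253·33/100⌋ = 743
Train = 2253 - 743 = 1510

Train: 1510, Test: 743


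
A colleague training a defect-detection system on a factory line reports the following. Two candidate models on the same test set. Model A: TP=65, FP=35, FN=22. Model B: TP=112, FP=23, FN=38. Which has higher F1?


Model A: P=65/100=0.65, R=65/87=0.7471, F1=2PR/(P+R)=2TP/(2TP+FP+FN)=130/187=0.6952
Model B: P=112/135=0.8296, R=112/150=0.7467, F1=2PR/(P+R)=2TP/(2TP+FP+FN)=224/285=0.786
0.6952 < 0.786 → Model B

Model B


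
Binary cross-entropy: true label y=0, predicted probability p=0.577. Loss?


BCE = -[y·ln(p) + (1-y)·ln(1-p)]
= -0 - 1·ln(1-0.577)
= -ln(0.423) = 0.8604

0.8604


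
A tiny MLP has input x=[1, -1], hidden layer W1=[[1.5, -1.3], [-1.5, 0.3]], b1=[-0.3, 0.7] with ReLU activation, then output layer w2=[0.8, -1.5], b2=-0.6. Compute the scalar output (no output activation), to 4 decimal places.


z1[0] = (1.5)·(1) + (-1.3)·(-1) - 0.3 = 2.5
z1[1] = (-1.5)·(1) + (0.3)·(-1) + 0.7 = -1.1
h = ReLU(z1) = [2.5, 0.0]
output = (0.8)·(2.5) + (-1.5)·(0.0) - 0.6 = 1.4

1.4


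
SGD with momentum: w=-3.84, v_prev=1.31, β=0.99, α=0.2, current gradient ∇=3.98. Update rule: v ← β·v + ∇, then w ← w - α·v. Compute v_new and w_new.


v_new = 0.99·1.31 + 3.98 = 1.2969 + 3.98 = 5.2769
w_new = -3.84 - 0.2·5.2769 = -3.84 - 1.05538 = -4.89538

v_new=5.2769, w_new=-4.89538


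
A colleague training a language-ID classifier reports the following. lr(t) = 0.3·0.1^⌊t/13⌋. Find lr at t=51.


n_drops = ⌊51/13⌋ = 3
lr = 0.3·0.1^3 = 0.3·0.001 = 0.0003

0.0003


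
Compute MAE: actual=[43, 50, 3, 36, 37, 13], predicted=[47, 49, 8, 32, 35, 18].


Absolute errors: |43-47|=4, |50-49|=1, |3-8|=5, |36-32|=4, |37-35|=2, |13-18|=5
Sum = 21
MAE = 21/6 = 7/2

7/2


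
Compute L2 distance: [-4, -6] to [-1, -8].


d = √((-4+ 1)² + (-6+ 8)²)
  = √(9 + 4)
  = √13 = 3.6056

3.6056


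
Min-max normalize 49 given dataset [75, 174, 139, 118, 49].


min=49, max=174
(49-49)/(174-49) = 0/125 = 0.0

0.0


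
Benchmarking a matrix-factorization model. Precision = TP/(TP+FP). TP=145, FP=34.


Precision = TP/(TP+FP)
= 145/(145+34)
= 145/179 = 81.01%

81.01%


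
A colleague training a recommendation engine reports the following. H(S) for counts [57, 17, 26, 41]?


Probabilities: [57/141, 17/141, 26/141, 41/141] ≈ [0.4043, 0.1206, 0.1844, 0.2908]
H = -((57/141)·log₂(57/141) + (17/141)·log₂(17/141) + (26/141)·log₂(26/141) + (41/141)·log₂(41/141))
  = 1.8641 bits

1.8641 bits


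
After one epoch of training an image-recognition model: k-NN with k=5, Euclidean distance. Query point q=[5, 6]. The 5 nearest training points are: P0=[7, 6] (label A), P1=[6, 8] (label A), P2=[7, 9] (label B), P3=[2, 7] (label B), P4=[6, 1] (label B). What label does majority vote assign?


d(q,P0) = 2.0  (label A)
d(q,P1) = 2.2361  (label A)
d(q,P2) = 3.6056  (label B)
d(q,P3) = 3.1623  (label B)
d(q,P4) = 5.099  (label B)
Votes: A=2, B=3
Majority → B

B


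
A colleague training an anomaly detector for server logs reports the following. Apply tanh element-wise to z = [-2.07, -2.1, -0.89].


tanh(-2.07) = -0.9687
tanh(-2.1) = -0.9705
tanh(-0.89) = -0.7114
result = [-0.9687, -0.9705, -0.7114]

[-0.9687, -0.9705, -0.7114]


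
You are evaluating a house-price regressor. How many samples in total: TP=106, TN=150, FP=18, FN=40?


Total = TP + TN + FP + FN
= 106 + 150 + 18 + 40
= 314
(Predicted positive: 124, predicted negative: 190)

314


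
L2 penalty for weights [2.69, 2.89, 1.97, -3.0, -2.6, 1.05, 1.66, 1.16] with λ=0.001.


‖w‖₂² = (2.69)² + (2.89)² + (1.97)² + (-3.0)² + (-2.6)² + (1.05)² + (1.66)² + (1.16)²
     = 7.2361 + 8.3521 + 3.8809 + 9 + 6.76 + 1.1025 + 2.7556 + 1.3456
     = 40.4328
λ·‖w‖₂² = 0.001·40.4328 = 0.040433

0.040433


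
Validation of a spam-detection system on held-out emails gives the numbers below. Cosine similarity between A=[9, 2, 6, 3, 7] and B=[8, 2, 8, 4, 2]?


A·B = 9·8 + 2·2 + 6·8 + 3·4 + 7·2 = 150
‖A‖ = √179 = 13.3791, ‖B‖ = √152 = 12.3288
cos = 150/(√179·√152) = 150/√27208 = 0.9094

0.9094


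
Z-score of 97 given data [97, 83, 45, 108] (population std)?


μ = 83.25, σ = 23.7947
z = (97 - 83.25)/23.7947 = 0.5779

0.5779


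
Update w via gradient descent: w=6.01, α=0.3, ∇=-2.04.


w_new = w - α·∇
= 6.01 - 0.3·-2.04
= 6.01 + 0.612
= 6.622

6.622


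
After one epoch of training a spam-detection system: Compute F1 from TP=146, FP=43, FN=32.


Precision = 146/189 = 0.7725
Recall = 146/178 = 0.8202
F1 = 2·P·R/(P+R) = 2·TP/(2·TP+FP+FN) = 292/(292+43+32) = 292/367 = 0.7956

0.7956


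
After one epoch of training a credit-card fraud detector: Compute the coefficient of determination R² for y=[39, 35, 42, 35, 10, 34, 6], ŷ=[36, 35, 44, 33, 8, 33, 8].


ȳ = 28.7143
SS_res = Σ(y-ŷ)² = 26
SS_tot = Σ(y-ȳ)² = 1255.43
R² = 1 - SS_res/SS_tot = 1 - 0.0207 = 0.9793

0.9793


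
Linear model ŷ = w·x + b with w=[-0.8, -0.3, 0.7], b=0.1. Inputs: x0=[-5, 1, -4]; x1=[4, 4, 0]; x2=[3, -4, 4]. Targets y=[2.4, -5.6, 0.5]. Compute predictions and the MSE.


ŷ0 = (-0.8)·(-5) + (-0.3)·(1) + (0.7)·(-4) + 0.1 = 1.0
ŷ1 = (-0.8)·(4) + (-0.3)·(4) + (0.7)·(0) + 0.1 = -4.3
ŷ2 = (-0.8)·(3) + (-0.3)·(-4) + (0.7)·(4) + 0.1 = 1.7
errors² = [1.96, 1.69, 1.44]
MSE = 5.0900/3 = 1.6967

1.6967


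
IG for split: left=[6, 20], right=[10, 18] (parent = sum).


Parent = [16, 38], H_parent = 0.8767
H_left = 0.7793 (n=26), H_right = 0.9403 (n=28)
H_children = (26/54)·0.7793 + (28/54)·0.9403 = 0.8628
IG = 0.8767 - 0.8628 = 0.0139

0.0139


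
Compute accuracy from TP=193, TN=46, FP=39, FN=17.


Accuracy = (TP+TN)/(TP+TN+FP+FN)
= (193+46)/(295)
= 239/295 = 81.02%

81.02%


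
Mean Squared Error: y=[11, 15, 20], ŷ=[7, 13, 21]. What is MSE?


Squared errors: (11-7)²=16, (15-13)²=4, (20-21)²=1
Sum = 21
MSE = 21/3 = 7

7


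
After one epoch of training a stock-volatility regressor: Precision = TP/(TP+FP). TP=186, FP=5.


Precision = TP/(TP+FP)
= 186/(186+5)
= 186/191 = 97.38%

97.38%


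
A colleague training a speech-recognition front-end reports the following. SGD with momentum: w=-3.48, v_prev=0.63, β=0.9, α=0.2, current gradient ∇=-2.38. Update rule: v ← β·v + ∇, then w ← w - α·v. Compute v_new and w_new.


v_new = 0.9·0.63 - 2.38 = 0.567 - 2.38 = -1.813
w_new = -3.48 - 0.2·-1.813 = -3.48 + 0.3626 = -3.1174

v_new=-1.813, w_new=-3.1174


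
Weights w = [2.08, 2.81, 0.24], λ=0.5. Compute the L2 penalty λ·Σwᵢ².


‖w‖₂² = (2.08)² + (2.81)² + (0.24)²
     = 4.3264 + 7.8961 + 0.0576
     = 12.2801
λ·‖w‖₂² = 0.5·12.2801 = 6.14005

6.14005


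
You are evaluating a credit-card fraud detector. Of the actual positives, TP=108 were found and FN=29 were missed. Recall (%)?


Recall = TP/(TP+FN)
= 108/(108+29)
= 108/137 = 78.83%

78.83%


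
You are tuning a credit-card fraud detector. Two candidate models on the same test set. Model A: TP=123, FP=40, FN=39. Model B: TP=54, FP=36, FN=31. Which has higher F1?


Model A: P=123/163=0.7546, R=123/162=0.7593, F1=2PR/(P+R)=2TP/(2TP+FP+FN)=246/325=0.7569
Model B: P=54/90=0.6, R=54/85=0.6353, F1=2PR/(P+R)=2TP/(2TP+FP+FN)=108/175=0.6171
0.7569 > 0.6171 → Model A

Model A


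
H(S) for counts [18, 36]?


Probabilities: [18/54, 36/54] ≈ [0.3333, 0.6667]
H = -((18/54)·log₂(18/54) + (36/54)·log₂(36/54))
  = 0.9183 bits

0.9183 bits


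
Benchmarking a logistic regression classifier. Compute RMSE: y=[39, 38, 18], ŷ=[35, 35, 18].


MSE = 25/3 = 8.3333
RMSE = √(25/3) = 2.8868

2.8868


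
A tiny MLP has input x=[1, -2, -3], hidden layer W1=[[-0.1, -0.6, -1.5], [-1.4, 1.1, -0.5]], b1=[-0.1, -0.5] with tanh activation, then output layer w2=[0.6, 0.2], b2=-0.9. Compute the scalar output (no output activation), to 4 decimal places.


z1[0] = (-0.1)·(1) + (-0.6)·(-2) + (-1.5)·(-3) - 0.1 = 5.5
z1[1] = (-1.4)·(1) + (1.1)·(-2) + (-0.5)·(-3) - 0.5 = -2.6
h = tanh(z1) = [1.0, -0.989]
output = (0.6)·(1.0) + (0.2)·(-0.989) - 0.9 = -0.4978

-0.4978


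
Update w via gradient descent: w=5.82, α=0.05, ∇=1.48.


w_new = w - α·∇
= 5.82 - 0.05·1.48
= 5.82 - 0.074
= 5.746

5.746


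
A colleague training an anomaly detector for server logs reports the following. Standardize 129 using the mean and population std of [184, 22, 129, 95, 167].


μ = 119.4, σ = 57.6423
z = (129 - 119.4)/57.6423 = 0.1665

0.1665


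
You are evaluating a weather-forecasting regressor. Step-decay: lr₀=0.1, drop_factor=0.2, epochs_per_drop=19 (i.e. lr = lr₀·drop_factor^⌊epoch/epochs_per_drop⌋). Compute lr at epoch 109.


n_drops = ⌊109/19⌋ = 5
lr = 0.1·0.2^5 = 0.1·0.00032 = 0.000032

0.000032


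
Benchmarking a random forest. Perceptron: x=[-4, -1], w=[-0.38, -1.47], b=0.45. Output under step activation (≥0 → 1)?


z = (-4)·(-0.38) + (-1)·(-1.47) + 0.45
  = 3.44
step(z) = 1 (z≥0)

1


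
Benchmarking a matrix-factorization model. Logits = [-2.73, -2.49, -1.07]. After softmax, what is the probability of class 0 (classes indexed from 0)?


Exponentials: e^-2.73=0.0652, e^-2.49=0.0829, e^-1.07=0.343
Sum = 0.4911
Softmax = [0.1328, 0.1688, 0.6984]
p[0] = 0.0652/0.4911 = 0.1328

0.1328


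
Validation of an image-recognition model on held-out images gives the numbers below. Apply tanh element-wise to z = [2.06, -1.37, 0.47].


tanh(2.06) = 0.968
tanh(-1.37) = -0.8787
tanh(0.47) = 0.4382
result = [0.968, -0.8787, 0.4382]

[0.968, -0.8787, 0.4382]


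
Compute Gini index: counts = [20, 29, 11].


Probabilities: [20/60, 29/60, 11/60] ≈ [0.3333, 0.4833, 0.1833]
Σpᵢ² = (400 + 841 + 121)/60² = 1362/3600
Gini = 1 - Σpᵢ² = 1 - 1362/3600 = 0.6217

0.6217


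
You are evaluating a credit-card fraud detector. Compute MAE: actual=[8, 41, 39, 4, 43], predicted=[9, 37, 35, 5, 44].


Absolute errors: |8-9|=1, |41-37|=4, |39-35|=4, |4-5|=1, |43-44|=1
Sum = 11
MAE = 11/5 = 11/5

11/5


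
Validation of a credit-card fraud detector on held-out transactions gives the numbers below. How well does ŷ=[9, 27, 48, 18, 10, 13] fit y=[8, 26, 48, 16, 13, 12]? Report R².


ȳ = 20.5
SS_res = Σ(y-ŷ)² = 16
SS_tot = Σ(y-ȳ)² = 1091.5
R² = 1 - SS_res/SS_tot = 1 - 0.0147 = 0.9853

0.9853


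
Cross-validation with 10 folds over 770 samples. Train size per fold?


Fold size = 770/10 = 77
Training per fold = 770 - 77 = 693

693


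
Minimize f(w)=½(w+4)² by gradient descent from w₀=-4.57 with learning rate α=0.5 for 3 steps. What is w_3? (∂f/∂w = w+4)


step 1: grad = -4.57+4 = -0.57; w = -4.57 - 0.5·(-0.57) = -4.285
step 2: grad = -4.285+4 = -0.285; w = -4.285 - 0.5·(-0.285) = -4.1425
step 3: grad = -4.1425+4 = -0.1425; w = -4.1425 - 0.5·(-0.1425) = -4.07125

-4.07125
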